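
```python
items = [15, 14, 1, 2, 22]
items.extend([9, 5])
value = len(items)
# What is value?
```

Trace:
`items = [15, 14, 1, 2, 22]` → items = [15, 14, 1, 2, 22]
`items.extend([9, 5])` → items = [15, 14, 1, 2, 22, 9, 5]
`value = len(items)` → value = 7
So value = 7

Answer: 7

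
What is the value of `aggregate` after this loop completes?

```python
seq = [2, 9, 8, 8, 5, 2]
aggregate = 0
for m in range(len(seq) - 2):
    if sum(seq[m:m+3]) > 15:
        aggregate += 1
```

Count windows with sum > 15
`aggregate` takes the values: 0 → 1 → 2 → 3

Answer: 3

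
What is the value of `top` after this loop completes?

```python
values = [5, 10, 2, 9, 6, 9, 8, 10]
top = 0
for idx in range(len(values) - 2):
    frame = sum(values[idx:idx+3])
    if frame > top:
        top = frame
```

Max sum of 3-element window in [5, 10, 2, 9, 6, 9, 8, 10]
`top` takes the values: 0 → 17 → 21 → 24 → 27

Answer: 27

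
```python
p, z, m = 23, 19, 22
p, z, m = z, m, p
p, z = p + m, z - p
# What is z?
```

Trace:
`p, z, m = 23, 19, 22` → p = 23; z = 19; m = 22
`p, z, m = z, m, p` → p = 19; z = 22; m = 23
`p, z = p + m, z - p` → p = 42; z = 3
So z = 3

Answer: 3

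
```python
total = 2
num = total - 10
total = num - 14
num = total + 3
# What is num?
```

Trace:
`total = 2` → total = 2
`num = total - 10` → num = -8
`total = num - 14` → total = -22
`num = total + 3` → num = -19
So num = -19

Answer: -19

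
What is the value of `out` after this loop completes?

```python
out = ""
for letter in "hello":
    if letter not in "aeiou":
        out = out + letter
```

Remove vowels from 'hello'
`out` takes the values: "" → "h" → "hl" → "hll"

Answer: "hll"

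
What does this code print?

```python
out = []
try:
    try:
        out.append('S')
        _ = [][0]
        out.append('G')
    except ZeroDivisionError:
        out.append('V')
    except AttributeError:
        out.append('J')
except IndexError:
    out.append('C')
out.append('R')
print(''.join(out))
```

Execution trace: 'S' (try body) → 'C' (outer except IndexError) → 'R' (after the try/except). Output: SCR

Answer: SCR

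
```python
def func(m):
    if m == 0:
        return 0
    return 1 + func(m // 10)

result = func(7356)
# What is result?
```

Count of digits of 7356: 4

Answer: 4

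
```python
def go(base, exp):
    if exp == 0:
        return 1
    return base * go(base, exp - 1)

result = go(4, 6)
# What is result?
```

go(4, 6) = 4 * 4 * 4 * 4 * 4 * 4 = 4096

Answer: 4096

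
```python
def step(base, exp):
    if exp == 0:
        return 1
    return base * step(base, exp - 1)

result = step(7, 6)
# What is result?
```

step(7, 6) = 7 * 7 * 7 * 7 * 7 * 7 = 117649

Answer: 117649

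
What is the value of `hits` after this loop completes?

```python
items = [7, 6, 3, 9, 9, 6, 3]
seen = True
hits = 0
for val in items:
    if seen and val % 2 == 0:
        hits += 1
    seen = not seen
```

Count even values at even positions
`hits` takes the values: 0

Answer: 0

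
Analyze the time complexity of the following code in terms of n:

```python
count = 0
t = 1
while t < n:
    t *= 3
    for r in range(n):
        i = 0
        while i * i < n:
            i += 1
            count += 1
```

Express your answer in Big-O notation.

Each loop level contributes: log n × n × √n. Multiplying the contributions gives O(n√n log n).

Answer: O(n√n log n)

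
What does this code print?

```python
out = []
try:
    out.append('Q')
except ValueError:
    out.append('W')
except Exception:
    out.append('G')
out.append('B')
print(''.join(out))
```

Execution trace: 'Q' (try body, no exception) → 'B' (after the try/except). Output: QB

Answer: QB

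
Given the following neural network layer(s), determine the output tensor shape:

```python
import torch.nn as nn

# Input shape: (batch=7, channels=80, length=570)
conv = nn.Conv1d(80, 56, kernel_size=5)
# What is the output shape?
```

Input: (7, 80, 570) -> Output: (7, 56, 566)

Answer: (7, 56, 566)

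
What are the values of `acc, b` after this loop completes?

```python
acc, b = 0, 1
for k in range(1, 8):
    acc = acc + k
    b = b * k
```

Sum and factorial of 1 to 7
`acc, b` takes the values: (0, 1) → (1, 1) → (3, 1) → (3, 2) → (6, 2) → (6, 6) → (10, 6) → (10, 24) → (15, 24) → (15, 120) → (21, 120) → (21, 720) → (28, 720) → (28, 5040)

Answer: 28, 5040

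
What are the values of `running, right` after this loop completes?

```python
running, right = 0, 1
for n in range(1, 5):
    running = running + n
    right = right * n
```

Sum and factorial of 1 to 4
`running, right` takes the values: (0, 1) → (1, 1) → (3, 1) → (3, 2) → (6, 2) → (6, 6) → (10, 6) → (10, 24)

Answer: 10, 24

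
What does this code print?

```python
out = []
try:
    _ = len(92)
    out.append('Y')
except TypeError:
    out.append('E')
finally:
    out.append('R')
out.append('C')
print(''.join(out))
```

Execution trace: 'E' (except TypeError) → 'R' (finally) → 'C' (after the try/except). Output: ERC

Answer: ERC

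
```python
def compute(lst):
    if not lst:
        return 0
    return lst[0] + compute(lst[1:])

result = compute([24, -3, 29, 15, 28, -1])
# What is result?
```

24 + (-3) + 29 + 15 + 28 + (-1) + 0 = 92

Answer: 92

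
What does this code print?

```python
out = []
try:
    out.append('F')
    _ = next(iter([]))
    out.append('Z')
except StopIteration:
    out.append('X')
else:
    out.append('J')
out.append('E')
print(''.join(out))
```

Execution trace: 'F' (try body) → 'X' (except StopIteration) → 'E' (after the try/except). Output: FXE

Answer: FXE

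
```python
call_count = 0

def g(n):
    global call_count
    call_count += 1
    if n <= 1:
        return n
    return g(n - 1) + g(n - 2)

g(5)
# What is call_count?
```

Calls(n) = 1 + Calls(n-1) + Calls(n-2); Calls(0)=Calls(1)=1. For n=5 this gives 15.

Answer: 15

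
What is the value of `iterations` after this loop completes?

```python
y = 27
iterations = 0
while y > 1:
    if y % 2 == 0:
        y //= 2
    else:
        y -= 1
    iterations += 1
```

Steps to reduce 27 to 1
`iterations` takes the values: 0 → 1 → 2 → 3 → 4 → 5 → 6 → 7

Answer: 7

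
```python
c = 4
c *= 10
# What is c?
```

Trace:
`c = 4` → c = 4
`c *= 10` → c = 40
So c = 40

Answer: 40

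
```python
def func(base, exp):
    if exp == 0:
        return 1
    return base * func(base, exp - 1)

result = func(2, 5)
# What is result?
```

func(2, 5) = 2 * 2 * 2 * 2 * 2 = 32

Answer: 32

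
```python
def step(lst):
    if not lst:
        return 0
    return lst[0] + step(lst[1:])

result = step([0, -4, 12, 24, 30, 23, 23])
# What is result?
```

0 + (-4) + 12 + 24 + 30 + 23 + 23 + 0 = 108

Answer: 108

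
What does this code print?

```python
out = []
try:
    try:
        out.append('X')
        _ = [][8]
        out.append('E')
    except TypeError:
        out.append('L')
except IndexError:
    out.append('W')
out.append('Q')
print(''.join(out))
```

Execution trace: 'X' (try body) → 'W' (outer except IndexError) → 'Q' (after the try/except). Output: XWQ

Answer: XWQ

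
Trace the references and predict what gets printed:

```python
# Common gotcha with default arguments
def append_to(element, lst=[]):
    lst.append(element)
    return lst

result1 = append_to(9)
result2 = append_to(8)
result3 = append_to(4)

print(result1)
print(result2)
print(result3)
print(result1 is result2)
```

Key concept: mutable default argument gotcha.
Step by step:
`result1 = append_to(9)` → result1 = [9]
`result2 = append_to(8)` → result1 = [9, 8] (same object as result2); result2 = [9, 8] (same object as result1)
`result3 = append_to(4)` → result1 = [9, 8, 4] (same object as result2, result3); result2 = [9, 8, 4] (same object as result1, result3); result3 = [9, 8, 4] (same object as result1, result2)
`print(result1)` → prints [9, 8, 4]
`print(result2)` → prints [9, 8, 4]
`print(result3)` → prints [9, 8, 4]
`print(result1 is result2)` → prints True

Answer:
[9, 8, 4]
[9, 8, 4]
[9, 8, 4]
True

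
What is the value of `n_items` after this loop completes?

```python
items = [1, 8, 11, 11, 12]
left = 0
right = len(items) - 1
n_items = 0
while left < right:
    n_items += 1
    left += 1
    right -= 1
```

Iterations until pointers meet (list length 5)
`n_items` takes the values: 0 → 1 → 2

Answer: 2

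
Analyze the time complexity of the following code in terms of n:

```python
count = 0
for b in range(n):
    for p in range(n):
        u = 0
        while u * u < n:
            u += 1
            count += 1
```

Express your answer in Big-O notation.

Each loop level contributes: n × n × √n. Multiplying the contributions gives O(n^2√n).

Answer: O(n^2√n)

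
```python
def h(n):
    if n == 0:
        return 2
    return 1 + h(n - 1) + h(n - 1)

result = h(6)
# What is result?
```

h(n) = 1 + 2·h(n-1), h(0)=2. Closed form: (2+1)·2^6 - 1 = 191.

Answer: 191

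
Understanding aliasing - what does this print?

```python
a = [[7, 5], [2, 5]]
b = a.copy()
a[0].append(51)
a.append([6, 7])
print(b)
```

Key concept: shallow copy with nested lists.
Step by step:
`a = [[7, 5], [2, 5]]` → a = [[7, 5], [2, 5]]
`b = a.copy()` → b = [[7, 5], [2, 5]]
`a[0].append(51)` → a = [[7, 5, 51], [2, 5]]; b = [[7, 5, 51], [2, 5]]
`a.append([6, 7])` → a = [[7, 5, 51], [2, 5], [6, 7]]
`print(b)` → prints [[7, 5, 51], [2, 5]]

Answer: [[7, 5, 51], [2, 5]]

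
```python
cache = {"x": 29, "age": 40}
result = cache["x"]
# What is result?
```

Trace:
`cache = {"x": 29, "age": 40}` → cache = {'x': 29, 'age': 40}
`result = cache["x"]` → result = 29
So result = 29

Answer: 29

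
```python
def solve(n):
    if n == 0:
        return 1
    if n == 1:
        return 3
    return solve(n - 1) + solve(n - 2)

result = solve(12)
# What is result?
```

Build up from base cases: solve(0)=1, solve(1)=3, solve(2)=4, solve(3)=7, solve(4)=11, solve(5)=18, solve(6)=29, ..., solve(12)=521

Answer: 521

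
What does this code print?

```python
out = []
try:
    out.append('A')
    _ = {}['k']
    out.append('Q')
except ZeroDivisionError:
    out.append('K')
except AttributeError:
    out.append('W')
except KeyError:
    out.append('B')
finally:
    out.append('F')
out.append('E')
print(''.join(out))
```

Execution trace: 'A' (try body) → 'B' (except KeyError) → 'F' (finally) → 'E' (after the try/except). Output: ABFE

Answer: ABFE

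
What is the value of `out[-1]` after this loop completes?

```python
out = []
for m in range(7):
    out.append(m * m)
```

Last element of squares 0 to 6
`out` takes the values: [] → [0] → [0, 1] → [0, 1, 4] → [0, 1, 4, 9] → [0, 1, 4, 9, 16] → [0, 1, 4, 9, 16, 25] → [0, 1, 4, 9, 16, 25, 36]
So `out[-1]` = 36

Answer: 36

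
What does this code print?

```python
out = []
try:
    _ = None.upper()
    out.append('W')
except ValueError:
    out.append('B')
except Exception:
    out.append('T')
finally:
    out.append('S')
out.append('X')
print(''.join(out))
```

Execution trace: 'T' (except Exception) → 'S' (finally) → 'X' (after the try/except). Output: TSX

Answer: TSX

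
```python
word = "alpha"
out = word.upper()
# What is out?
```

Trace:
`word = "alpha"` → word = 'alpha'
`out = word.upper()` → out = 'ALPHA'
So out = 'ALPHA'

Answer: 'ALPHA'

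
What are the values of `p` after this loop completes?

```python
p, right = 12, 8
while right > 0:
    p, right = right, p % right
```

GCD of 12 and 8
`p` takes the values: 12 → 8 → 4

Answer: 4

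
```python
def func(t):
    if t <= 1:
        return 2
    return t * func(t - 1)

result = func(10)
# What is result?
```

func(10) = 10 * 9 * 8 * 7 * 6 * 5 * 4 * 3 * 2 * 2 = 7257600

Answer: 7257600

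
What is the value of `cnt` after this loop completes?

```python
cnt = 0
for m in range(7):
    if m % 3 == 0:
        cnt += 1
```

Count numbers divisible by 3 in range(7)
`cnt` takes the values: 0 → 1 → 2 → 3

Answer: 3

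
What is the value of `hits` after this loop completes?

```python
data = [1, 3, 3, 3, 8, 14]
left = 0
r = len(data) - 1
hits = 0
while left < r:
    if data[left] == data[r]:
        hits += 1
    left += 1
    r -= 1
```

Count matching pairs from ends
`hits` takes the values: 0 → 1

Answer: 1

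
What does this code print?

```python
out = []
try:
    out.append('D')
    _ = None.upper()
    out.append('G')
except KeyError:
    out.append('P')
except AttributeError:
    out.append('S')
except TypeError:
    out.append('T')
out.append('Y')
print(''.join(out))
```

Execution trace: 'D' (try body) → 'S' (except AttributeError) → 'Y' (after the try/except). Output: DSY

Answer: DSY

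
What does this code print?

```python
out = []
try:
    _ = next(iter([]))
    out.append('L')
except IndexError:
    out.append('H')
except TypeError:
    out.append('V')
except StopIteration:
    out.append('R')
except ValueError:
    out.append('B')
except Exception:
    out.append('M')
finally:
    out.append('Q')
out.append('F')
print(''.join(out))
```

Execution trace: 'R' (except StopIteration) → 'Q' (finally) → 'F' (after the try/except). Output: RQF

Answer: RQF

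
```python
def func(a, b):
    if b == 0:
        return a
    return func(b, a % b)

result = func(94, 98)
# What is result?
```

func(94, 98) -> func(98, 94) -> func(94, 4) -> func(4, 2) -> func(2, 0) -> 2

Answer: 2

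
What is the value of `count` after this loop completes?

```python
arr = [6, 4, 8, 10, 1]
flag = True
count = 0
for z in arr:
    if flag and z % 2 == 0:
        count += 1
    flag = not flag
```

Count even values at even positions
`count` takes the values: 0 → 1 → 2

Answer: 2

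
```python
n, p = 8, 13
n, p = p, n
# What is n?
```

Trace:
`n, p = 8, 13` → n = 8; p = 13
`n, p = p, n` → n = 13; p = 8
So n = 13

Answer: 13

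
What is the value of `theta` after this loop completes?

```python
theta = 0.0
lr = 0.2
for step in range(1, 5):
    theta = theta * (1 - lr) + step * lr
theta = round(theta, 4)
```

Moving average with lr=0.2
`theta` takes the values: 0.0 → 0.2 → 0.56 → 1.048 → 1.6384

Answer: 1.6384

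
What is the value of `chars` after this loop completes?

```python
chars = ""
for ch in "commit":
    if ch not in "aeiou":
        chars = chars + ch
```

Remove vowels from 'commit'
`chars` takes the values: "" → "c" → "cm" → "cmm" → "cmmt"

Answer: "cmmt"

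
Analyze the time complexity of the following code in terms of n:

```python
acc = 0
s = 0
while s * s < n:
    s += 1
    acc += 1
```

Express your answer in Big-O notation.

Each loop level contributes: √n. Multiplying the contributions gives O(√n).

Answer: O(√n)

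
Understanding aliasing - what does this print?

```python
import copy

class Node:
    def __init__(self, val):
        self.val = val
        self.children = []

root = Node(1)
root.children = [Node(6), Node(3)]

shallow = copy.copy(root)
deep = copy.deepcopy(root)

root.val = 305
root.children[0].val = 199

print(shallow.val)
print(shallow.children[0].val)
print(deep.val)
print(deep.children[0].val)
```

Key concept: deep copy with custom objects.
Step by step:
`root = Node(1)` → root = Node(val=1, children=[])
`root.children = [Node(6), Node(3)]` → root = Node(val=1, children=[Node(val=6, children=[]), Node(val=3, children=[])])
`shallow = copy.copy(root)` → shallow = Node(val=1, children=[Node(val=6, children=[]), Node(val=3, children=[])])
`deep = copy.deepcopy(root)` → deep = Node(val=1, children=[Node(val=6, children=[]), Node(val=3, children=[])])
`root.val = 305` → root = Node(val=305, children=[Node(val=6, children=[]), Node(val=3, children=[])])
`root.children[0].val = 199` → root = Node(val=305, children=[Node(val=199, children=[]), Node(val=3, children=[])]); shallow = Node(val=1, children=[Node(val=199, children=[]), Node(val=3, children=[])])
`print(shallow.val)` → prints 1
`print(shallow.children[0].val)` → prints 199
`print(deep.val)` → prints 1
`print(deep.children[0].val)` → prints 6

Answer:
1
199
1
6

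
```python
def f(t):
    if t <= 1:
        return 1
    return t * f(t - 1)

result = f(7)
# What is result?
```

f(7) = 7 * 6 * 5 * 4 * 3 * 2 * 1 = 5040

Answer: 5040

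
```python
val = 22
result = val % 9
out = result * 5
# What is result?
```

Trace:
`val = 22` → val = 22
`result = val % 9` → result = 4
`out = result * 5` → out = 20
So result = 4

Answer: 4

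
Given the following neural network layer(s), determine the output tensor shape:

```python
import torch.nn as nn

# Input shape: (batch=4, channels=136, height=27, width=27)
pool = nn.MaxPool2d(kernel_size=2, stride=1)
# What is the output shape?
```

Input: (4, 136, 27, 27) -> Output: (4, 136, 26, 26)

Answer: (4, 136, 26, 26)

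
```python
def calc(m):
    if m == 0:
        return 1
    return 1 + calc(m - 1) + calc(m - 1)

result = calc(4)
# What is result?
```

calc(m) = 1 + 2·calc(m-1), calc(0)=1. Closed form: (1+1)·2^4 - 1 = 31.

Answer: 31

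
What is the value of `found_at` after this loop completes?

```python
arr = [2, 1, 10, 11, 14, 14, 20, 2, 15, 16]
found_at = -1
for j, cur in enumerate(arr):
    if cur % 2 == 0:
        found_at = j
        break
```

First even number index in [2, 1, 10, 11, 14, 14, 20, 2, 15, 16]
`found_at` takes the values: -1 → 0

Answer: 0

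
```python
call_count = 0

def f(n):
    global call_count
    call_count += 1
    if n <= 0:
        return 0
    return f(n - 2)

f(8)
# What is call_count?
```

Linear recursion stepping by 2: 5 calls from n=8 down to ≤0.

Answer: 5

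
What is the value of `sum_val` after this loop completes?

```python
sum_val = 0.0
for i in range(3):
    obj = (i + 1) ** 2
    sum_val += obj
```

Sum of squared losses 1² + 2² + ... + 3²
`sum_val` takes the values: 0.0 → 1.0 → 5.0 → 14.0

Answer: 14.0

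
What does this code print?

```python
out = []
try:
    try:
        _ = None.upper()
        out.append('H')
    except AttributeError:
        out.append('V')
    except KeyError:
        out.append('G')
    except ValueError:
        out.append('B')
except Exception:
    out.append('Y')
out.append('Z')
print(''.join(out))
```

Execution trace: 'V' (inner except AttributeError) → 'Z' (after the try/except). Output: VZ

Answer: VZ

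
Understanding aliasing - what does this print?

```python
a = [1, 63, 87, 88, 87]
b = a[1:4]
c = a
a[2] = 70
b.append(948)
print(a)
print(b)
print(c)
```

Key concept: slice vs alias.
Step by step:
`a = [1, 63, 87, 88, 87]` → a = [1, 63, 87, 88, 87]
`b = a[1:4]` → b = [63, 87, 88]
`c = a` → c = [1, 63, 87, 88, 87] (same object as a)
`a[2] = 70` → a = [1, 63, 70, 88, 87] (same object as c); c = [1, 63, 70, 88, 87] (same object as a)
`b.append(948)` → b = [63, 87, 88, 948]
`print(a)` → prints [1, 63, 70, 88, 87]
`print(b)` → prints [63, 87, 88, 948]
`print(c)` → prints [1, 63, 70, 88, 87]

Answer:
[1, 63, 70, 88, 87]
[63, 87, 88, 948]
[1, 63, 70, 88, 87]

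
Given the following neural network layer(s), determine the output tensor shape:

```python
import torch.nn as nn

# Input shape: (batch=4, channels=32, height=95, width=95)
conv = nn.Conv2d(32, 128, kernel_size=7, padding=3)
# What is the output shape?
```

Input: (4, 32, 95, 95) -> Output: (4, 128, 95, 95)

Answer: (4, 128, 95, 95)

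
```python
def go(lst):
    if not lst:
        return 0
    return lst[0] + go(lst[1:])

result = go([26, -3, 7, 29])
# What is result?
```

26 + (-3) + 7 + 29 + 0 = 59

Answer: 59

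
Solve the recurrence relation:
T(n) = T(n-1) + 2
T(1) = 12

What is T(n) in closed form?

Unrolling: T(n) = T(1) + 2·(n-1) = 12 + 2(n-1) = 2n + 10.

Answer: T(n) = 2n + 10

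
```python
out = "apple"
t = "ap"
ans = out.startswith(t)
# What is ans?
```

Trace:
`out = "apple"` → out = 'apple'
`t = "ap"` → t = 'ap'
`ans = out.startswith(t)` → ans = True
So ans = True

Answer: True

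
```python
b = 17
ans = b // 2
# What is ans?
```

Trace:
`b = 17` → b = 17
`ans = b // 2` → ans = 8
So ans = 8

Answer: 8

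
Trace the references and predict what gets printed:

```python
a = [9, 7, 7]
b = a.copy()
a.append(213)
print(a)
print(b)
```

Key concept: list.copy() creates independent copy.
Step by step:
`a = [9, 7, 7]` → a = [9, 7, 7]
`b = a.copy()` → b = [9, 7, 7]
`a.append(213)` → a = [9, 7, 7, 213]
`print(a)` → prints [9, 7, 7, 213]
`print(b)` → prints [9, 7, 7]

Answer:
[9, 7, 7, 213]
[9, 7, 7]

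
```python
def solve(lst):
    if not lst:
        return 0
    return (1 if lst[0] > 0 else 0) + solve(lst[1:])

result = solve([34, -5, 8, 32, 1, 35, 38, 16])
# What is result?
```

Count of positive elements in [34, -5, 8, 32, 1, 35, 38, 16] = 7

Answer: 7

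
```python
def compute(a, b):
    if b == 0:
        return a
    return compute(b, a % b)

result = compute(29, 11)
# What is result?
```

compute(29, 11) -> compute(11, 7) -> compute(7, 4) -> compute(4, 3) -> compute(3, 1) -> compute(1, 0) -> 1

Answer: 1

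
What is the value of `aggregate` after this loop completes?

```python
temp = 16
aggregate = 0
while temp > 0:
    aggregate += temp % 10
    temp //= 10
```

Sum digits of 16
`aggregate` takes the values: 0 → 6 → 7

Answer: 7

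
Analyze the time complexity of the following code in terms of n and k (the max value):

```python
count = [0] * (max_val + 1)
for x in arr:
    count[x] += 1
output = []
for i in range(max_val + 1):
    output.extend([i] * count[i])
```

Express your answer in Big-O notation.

This is Counting sort (k = max value). Time complexity: O(n + k).

Answer: O(n + k)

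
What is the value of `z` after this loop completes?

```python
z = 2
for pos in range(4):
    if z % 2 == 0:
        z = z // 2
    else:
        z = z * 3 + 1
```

Collatz-style transformation from 2
`z` takes the values: 2 → 1 → 4 → 2 → 1

Answer: 1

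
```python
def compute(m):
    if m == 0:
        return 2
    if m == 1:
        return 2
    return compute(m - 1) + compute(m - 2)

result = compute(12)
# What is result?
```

Build up from base cases: compute(0)=2, compute(1)=2, compute(2)=4, compute(3)=6, compute(4)=10, compute(5)=16, compute(6)=26, ..., compute(12)=466

Answer: 466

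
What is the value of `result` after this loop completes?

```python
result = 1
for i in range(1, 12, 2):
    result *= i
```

Product of 1, 3, 5, ... up to 11
`result` takes the values: 1 → 3 → 15 → 105 → 945 → 10395

Answer: 10395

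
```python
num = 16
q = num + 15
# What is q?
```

Trace:
`num = 16` → num = 16
`q = num + 15` → q = 31
So q = 31

Answer: 31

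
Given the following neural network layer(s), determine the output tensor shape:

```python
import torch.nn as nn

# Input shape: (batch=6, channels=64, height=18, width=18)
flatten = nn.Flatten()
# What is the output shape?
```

Input: (6, 64, 18, 18) -> Output: (6, 20736)

Answer: (6, 20736)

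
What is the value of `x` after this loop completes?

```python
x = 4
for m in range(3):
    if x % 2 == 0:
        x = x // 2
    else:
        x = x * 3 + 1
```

Collatz-style transformation from 4
`x` takes the values: 4 → 2 → 1 → 4

Answer: 4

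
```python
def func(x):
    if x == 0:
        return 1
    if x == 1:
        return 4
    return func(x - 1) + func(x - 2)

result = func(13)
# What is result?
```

Build up from base cases: func(0)=1, func(1)=4, func(2)=5, func(3)=9, func(4)=14, func(5)=23, func(6)=37, ..., func(13)=1076

Answer: 1076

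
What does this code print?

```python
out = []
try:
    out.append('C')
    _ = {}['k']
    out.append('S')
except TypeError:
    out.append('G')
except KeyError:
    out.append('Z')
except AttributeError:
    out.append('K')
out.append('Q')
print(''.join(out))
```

Execution trace: 'C' (try body) → 'Z' (except KeyError) → 'Q' (after the try/except). Output: CZQ

Answer: CZQ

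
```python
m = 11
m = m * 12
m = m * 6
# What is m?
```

Trace:
`m = 11` → m = 11
`m = m * 12` → m = 132
`m = m * 6` → m = 792
So m = 792

Answer: 792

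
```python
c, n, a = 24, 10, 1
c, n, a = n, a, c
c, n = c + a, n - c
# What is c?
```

Trace:
`c, n, a = 24, 10, 1` → c = 24; n = 10; a = 1
`c, n, a = n, a, c` → c = 10; n = 1; a = 24
`c, n = c + a, n - c` → c = 34; n = -9
So c = 34

Answer: 34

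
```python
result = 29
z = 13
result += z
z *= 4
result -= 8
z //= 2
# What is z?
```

Trace:
`result = 29` → result = 29
`z = 13` → z = 13
`result += z` → result = 42
`z *= 4` → z = 52
`result -= 8` → result = 34
`z //= 2` → z = 26
So z = 26

Answer: 26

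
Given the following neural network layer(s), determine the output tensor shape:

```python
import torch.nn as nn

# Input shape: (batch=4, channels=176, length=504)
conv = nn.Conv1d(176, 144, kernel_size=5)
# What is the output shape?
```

Input: (4, 176, 504) -> Output: (4, 144, 500)

Answer: (4, 144, 500)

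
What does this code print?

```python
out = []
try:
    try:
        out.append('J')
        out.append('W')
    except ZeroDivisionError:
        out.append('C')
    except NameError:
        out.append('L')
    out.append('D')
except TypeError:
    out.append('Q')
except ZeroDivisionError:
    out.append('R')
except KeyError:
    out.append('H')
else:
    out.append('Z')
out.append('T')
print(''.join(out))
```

Execution trace: 'J' (inner try body) → 'W' (inner try body, no exception) → 'D' (try body, no exception) → 'Z' (else) → 'T' (after the try/except). Output: JWDZT

Answer: JWDZT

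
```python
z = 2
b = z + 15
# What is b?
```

Trace:
`z = 2` → z = 2
`b = z + 15` → b = 17
So b = 17

Answer: 17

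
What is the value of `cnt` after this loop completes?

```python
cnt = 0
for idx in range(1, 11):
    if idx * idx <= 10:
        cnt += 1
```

Count numbers where idx² ≤ 10
`cnt` takes the values: 0 → 1 → 2 → 3

Answer: 3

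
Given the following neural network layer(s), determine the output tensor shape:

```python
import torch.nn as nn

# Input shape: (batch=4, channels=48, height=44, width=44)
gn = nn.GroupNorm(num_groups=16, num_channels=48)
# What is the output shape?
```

Input: (4, 48, 44, 44) -> Output: (4, 48, 44, 44)

Answer: (4, 48, 44, 44)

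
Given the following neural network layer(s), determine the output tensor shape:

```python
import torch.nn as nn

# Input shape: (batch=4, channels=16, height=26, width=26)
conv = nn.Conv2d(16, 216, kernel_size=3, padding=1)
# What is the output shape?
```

Input: (4, 16, 26, 26) -> Output: (4, 216, 26, 26)

Answer: (4, 216, 26, 26)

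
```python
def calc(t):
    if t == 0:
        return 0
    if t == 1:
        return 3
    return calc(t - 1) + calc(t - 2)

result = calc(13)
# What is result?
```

Build up from base cases: calc(0)=0, calc(1)=3, calc(2)=3, calc(3)=6, calc(4)=9, calc(5)=15, calc(6)=24, ..., calc(13)=699

Answer: 699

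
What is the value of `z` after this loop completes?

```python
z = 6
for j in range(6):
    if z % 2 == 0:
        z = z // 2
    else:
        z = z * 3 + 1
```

Collatz-style transformation from 6
`z` takes the values: 6 → 3 → 10 → 5 → 16 → 8 → 4

Answer: 4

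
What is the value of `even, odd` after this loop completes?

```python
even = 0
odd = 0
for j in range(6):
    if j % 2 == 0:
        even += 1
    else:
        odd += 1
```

Count evens and odds in range(6)
`even, odd` takes the values: (0, 0) → (1, 0) → (1, 1) → (2, 1) → (2, 2) → (3, 2) → (3, 3)

Answer: 3, 3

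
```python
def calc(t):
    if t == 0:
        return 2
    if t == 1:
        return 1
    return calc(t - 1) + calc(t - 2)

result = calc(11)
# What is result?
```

Build up from base cases: calc(0)=2, calc(1)=1, calc(2)=3, calc(3)=4, calc(4)=7, calc(5)=11, calc(6)=18, ..., calc(11)=199

Answer: 199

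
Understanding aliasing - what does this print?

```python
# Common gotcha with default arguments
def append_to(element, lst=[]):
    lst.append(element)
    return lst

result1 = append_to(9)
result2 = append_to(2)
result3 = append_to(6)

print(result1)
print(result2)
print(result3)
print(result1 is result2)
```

Key concept: mutable default argument gotcha.
Step by step:
`result1 = append_to(9)` → result1 = [9]
`result2 = append_to(2)` → result1 = [9, 2] (same object as result2); result2 = [9, 2] (same object as result1)
`result3 = append_to(6)` → result1 = [9, 2, 6] (same object as result2, result3); result2 = [9, 2, 6] (same object as result1, result3); result3 = [9, 2, 6] (same object as result1, result2)
`print(result1)` → prints [9, 2, 6]
`print(result2)` → prints [9, 2, 6]
`print(result3)` → prints [9, 2, 6]
`print(result1 is result2)` → prints True

Answer:
[9, 2, 6]
[9, 2, 6]
[9, 2, 6]
True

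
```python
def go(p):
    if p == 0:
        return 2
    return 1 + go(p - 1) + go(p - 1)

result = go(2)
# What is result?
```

go(p) = 1 + 2·go(p-1), go(0)=2. Closed form: (2+1)·2^2 - 1 = 11.

Answer: 11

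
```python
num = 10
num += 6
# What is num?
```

Trace:
`num = 10` → num = 10
`num += 6` → num = 16
So num = 16

Answer: 16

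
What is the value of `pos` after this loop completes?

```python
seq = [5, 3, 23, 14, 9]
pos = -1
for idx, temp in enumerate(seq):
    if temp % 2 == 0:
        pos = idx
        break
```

First even number index in [5, 3, 23, 14, 9]
`pos` takes the values: -1 → 3

Answer: 3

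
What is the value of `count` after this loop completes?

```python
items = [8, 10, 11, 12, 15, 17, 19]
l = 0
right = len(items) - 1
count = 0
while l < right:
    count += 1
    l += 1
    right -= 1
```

Iterations until pointers meet (list length 7)
`count` takes the values: 0 → 1 → 2 → 3

Answer: 3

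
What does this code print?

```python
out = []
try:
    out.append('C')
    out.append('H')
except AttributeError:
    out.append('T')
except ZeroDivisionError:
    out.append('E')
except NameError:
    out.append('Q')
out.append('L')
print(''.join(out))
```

Execution trace: 'C' (try body) → 'H' (try body, no exception) → 'L' (after the try/except). Output: CHL

Answer: CHL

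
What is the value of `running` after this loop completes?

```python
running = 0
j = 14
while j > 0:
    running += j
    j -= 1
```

Sum 14 down to 1
`running` takes the values: 0 → 14 → 27 → 39 → 50 → 60 → 69 → 77 → 84 → 90 → 95 → 99 → 102 → 104 → 105

Answer: 105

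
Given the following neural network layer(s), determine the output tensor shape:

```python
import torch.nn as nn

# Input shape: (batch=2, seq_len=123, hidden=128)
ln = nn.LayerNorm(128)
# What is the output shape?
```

Input: (2, 123, 128) -> Output: (2, 123, 128)

Answer: (2, 123, 128)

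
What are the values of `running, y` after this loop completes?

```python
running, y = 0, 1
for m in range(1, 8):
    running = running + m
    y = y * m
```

Sum and factorial of 1 to 7
`running, y` takes the values: (0, 1) → (1, 1) → (3, 1) → (3, 2) → (6, 2) → (6, 6) → (10, 6) → (10, 24) → (15, 24) → (15, 120) → (21, 120) → (21, 720) → (28, 720) → (28, 5040)

Answer: 28, 5040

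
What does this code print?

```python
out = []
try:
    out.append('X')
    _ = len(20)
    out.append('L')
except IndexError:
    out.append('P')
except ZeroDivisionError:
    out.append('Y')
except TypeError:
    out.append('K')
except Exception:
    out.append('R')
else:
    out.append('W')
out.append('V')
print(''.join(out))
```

Execution trace: 'X' (try body) → 'K' (except TypeError) → 'V' (after the try/except). Output: XKV

Answer: XKV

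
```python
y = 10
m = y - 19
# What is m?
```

Trace:
`y = 10` → y = 10
`m = y - 19` → m = -9
So m = -9

Answer: -9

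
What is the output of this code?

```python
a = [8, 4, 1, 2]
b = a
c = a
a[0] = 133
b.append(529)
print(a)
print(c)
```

Key concept: multiple aliases.
Step by step:
`a = [8, 4, 1, 2]` → a = [8, 4, 1, 2]
`b = a` → b = [8, 4, 1, 2] (same object as a)
`c = a` → c = [8, 4, 1, 2] (same object as a, b)
`a[0] = 133` → a = [133, 4, 1, 2] (same object as b, c); b = [133, 4, 1, 2] (same object as a, c); c = [133, 4, 1, 2] (same object as a, b)
`b.append(529)` → a = [133, 4, 1, 2, 529] (same object as b, c); b = [133, 4, 1, 2, 529] (same object as a, c); c = [133, 4, 1, 2, 529] (same object as a, b)
`print(a)` → prints [133, 4, 1, 2, 529]
`print(c)` → prints [133, 4, 1, 2, 529]

Answer:
[133, 4, 1, 2, 529]
[133, 4, 1, 2, 529]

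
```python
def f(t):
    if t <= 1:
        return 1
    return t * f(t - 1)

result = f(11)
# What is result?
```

f(11) = 11 * 10 * 9 * 8 * 7 * 6 * 5 * 4 * 3 * 2 * 1 = 39916800

Answer: 39916800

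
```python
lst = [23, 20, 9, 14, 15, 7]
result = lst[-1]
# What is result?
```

Trace:
`lst = [23, 20, 9, 14, 15, 7]` → lst = [23, 20, 9, 14, 15, 7]
`result = lst[-1]` → result = 7
So result = 7

Answer: 7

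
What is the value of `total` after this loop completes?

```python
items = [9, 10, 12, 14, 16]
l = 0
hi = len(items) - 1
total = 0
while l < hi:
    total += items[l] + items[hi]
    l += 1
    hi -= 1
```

Sum of pairs from ends
`total` takes the values: 0 → 25 → 49

Answer: 49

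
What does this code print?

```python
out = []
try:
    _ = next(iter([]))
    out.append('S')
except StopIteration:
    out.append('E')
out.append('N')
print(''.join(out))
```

Execution trace: 'E' (except StopIteration) → 'N' (after the try/except). Output: EN

Answer: EN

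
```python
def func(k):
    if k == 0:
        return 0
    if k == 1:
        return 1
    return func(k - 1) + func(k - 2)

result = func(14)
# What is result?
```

Build up from base cases: func(0)=0, func(1)=1, func(2)=1, func(3)=2, func(4)=3, func(5)=5, func(6)=8, ..., func(14)=377

Answer: 377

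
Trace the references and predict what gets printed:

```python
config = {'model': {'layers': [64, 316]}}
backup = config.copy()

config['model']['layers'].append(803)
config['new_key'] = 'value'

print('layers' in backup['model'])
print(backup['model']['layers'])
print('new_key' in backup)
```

Key concept: shallow copy gotcha with nested dict.
Step by step:
`config = {'model': {'layers': [64, 316]}}` → config = {'model': {'layers': [64, 316]}}
`backup = config.copy()` → backup = {'model': {'layers': [64, 316]}}
`config['model']['layers'].append(803)` → config = {'model': {'layers': [64, 316, 803]}}; backup = {'model': {'layers': [64, 316, 803]}}
`config['new_key'] = 'value'` → config = {'model': {'layers': [64, 316, 803]}, 'new_key': 'value'}
`print('layers' in backup['model'])` → prints True
`print(backup['model']['layers'])` → prints [64, 316, 803]
`print('new_key' in backup)` → prints False

Answer:
True
[64, 316, 803]
False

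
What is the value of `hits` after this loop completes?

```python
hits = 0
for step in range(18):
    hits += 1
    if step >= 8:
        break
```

Loop breaks when step reaches 8, hits is 9
`hits` takes the values: 0 → 1 → 2 → 3 → 4 → 5 → 6 → 7 → 8 → 9

Answer: 9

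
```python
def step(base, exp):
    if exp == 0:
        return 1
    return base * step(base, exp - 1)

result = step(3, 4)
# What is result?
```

step(3, 4) = 3 * 3 * 3 * 3 = 81

Answer: 81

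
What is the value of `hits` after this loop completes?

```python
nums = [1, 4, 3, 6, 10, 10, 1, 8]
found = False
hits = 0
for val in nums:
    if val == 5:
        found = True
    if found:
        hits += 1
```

Count elements after first 5 in [1, 4, 3, 6, 10, 10, 1, 8]
`hits` takes the values: 0

Answer: 0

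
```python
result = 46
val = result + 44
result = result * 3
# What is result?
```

Trace:
`result = 46` → result = 46
`val = result + 44` → val = 90
`result = result * 3` → result = 138
So result = 138

Answer: 138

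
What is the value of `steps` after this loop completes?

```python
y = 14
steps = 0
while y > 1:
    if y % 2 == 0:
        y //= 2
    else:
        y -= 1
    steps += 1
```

Steps to reduce 14 to 1
`steps` takes the values: 0 → 1 → 2 → 3 → 4 → 5

Answer: 5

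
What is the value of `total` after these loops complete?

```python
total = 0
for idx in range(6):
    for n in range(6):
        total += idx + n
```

Sum of all idx+n for idx,n in 6x6
`total` takes the values: 0 → 1 → 3 → 6 → 10 → 15 → 16 → 18 → 21 → 25 → 30 → 36 → 38 → 41 → 45 → 50 → 56 → 63 → 66 → 70 → 75 → 81 → 88 → 96 → 100 → 105 → 111 → 118 → 126 → 135 → 140 → 146 → 153 → 161 → 170 → 180

Answer: 180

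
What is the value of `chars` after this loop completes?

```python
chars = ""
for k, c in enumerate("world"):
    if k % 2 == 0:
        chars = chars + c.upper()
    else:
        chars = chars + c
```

Uppercase even positions in 'world'
`chars` takes the values: "" → "W" → "Wo" → "WoR" → "WoRl" → "WoRlD"

Answer: "WoRlD"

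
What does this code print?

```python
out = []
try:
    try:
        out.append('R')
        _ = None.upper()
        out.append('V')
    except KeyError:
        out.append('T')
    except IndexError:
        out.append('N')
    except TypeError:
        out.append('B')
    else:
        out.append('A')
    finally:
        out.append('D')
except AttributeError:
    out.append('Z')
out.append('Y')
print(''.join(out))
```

Execution trace: 'R' (try body) → 'D' (finally) → 'Z' (outer except AttributeError) → 'Y' (after the try/except). Output: RDZY

Answer: RDZY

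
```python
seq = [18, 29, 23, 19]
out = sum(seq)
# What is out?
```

Trace:
`seq = [18, 29, 23, 19]` → seq = [18, 29, 23, 19]
`out = sum(seq)` → out = 89
So out = 89

Answer: 89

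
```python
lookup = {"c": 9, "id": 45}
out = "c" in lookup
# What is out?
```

Trace:
`lookup = {"c": 9, "id": 45}` → lookup = {'c': 9, 'id': 45}
`out = "c" in lookup` → out = True
So out = True

Answer: True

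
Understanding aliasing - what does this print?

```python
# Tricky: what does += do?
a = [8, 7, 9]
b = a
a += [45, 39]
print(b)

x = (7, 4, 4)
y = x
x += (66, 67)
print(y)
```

Key concept: += behavior differs for mutable vs immutable.
Step by step:
`a = [8, 7, 9]` → a = [8, 7, 9]
`b = a` → b = [8, 7, 9] (same object as a)
`a += [45, 39]` → a = [8, 7, 9, 45, 39] (same object as b); b = [8, 7, 9, 45, 39] (same object as a)
`print(b)` → prints [8, 7, 9, 45, 39]
`x = (7, 4, 4)` → x = (7, 4, 4)
`y = x` → y = (7, 4, 4)
`x += (66, 67)` → x = (7, 4, 4, 66, 67)
`print(y)` → prints (7, 4, 4)

Answer:
[8, 7, 9, 45, 39]
(7, 4, 4)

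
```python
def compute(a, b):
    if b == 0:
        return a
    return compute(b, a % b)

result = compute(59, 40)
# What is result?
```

compute(59, 40) -> compute(40, 19) -> compute(19, 2) -> compute(2, 1) -> compute(1, 0) -> 1

Answer: 1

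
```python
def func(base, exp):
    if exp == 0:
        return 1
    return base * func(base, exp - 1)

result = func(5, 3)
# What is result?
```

func(5, 3) = 5 * 5 * 5 = 125

Answer: 125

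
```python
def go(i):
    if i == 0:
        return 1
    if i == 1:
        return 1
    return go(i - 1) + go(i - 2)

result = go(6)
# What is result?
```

Build up from base cases: go(0)=1, go(1)=1, go(2)=2, go(3)=3, go(4)=5, go(5)=8, go(6)=13

Answer: 13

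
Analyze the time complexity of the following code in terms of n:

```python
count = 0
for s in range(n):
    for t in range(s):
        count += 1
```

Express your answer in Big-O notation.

Each loop level contributes: n × n. Multiplying the contributions gives O(n^2).

Answer: O(n^2)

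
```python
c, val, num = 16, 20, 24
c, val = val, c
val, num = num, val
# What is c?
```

Trace:
`c, val, num = 16, 20, 24` → c = 16; val = 20; num = 24
`c, val = val, c` → c = 20; val = 16
`val, num = num, val` → val = 24; num = 16
So c = 20

Answer: 20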